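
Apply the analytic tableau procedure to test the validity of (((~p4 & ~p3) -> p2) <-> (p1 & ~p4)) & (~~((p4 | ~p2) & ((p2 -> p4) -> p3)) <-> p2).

Not valid

Assume the negation and expand:
Initial set: {~((((~p4 & ~p3) -> p2) <-> (p1 & ~p4)) & (~~((p4 | ~p2) & ((p2 -> p4) -> p3)) <-> p2))}.
~((((~p4 & ~p3) -> p2) <-> (p1 & ~p4)) & (~~((p4 | ~p2) & ((p2 -> p4) -> p3)) <-> p2)): β-rule — branch into ~(((~p4 & ~p3) -> p2) <-> (p1 & ~p4))  //  ~(~~((p4 | ~p2) & ((p2 -> p4) -> p3)) <-> p2).
  branch 1 (add ~(((~p4 & ~p3) -> p2) <-> (p1 & ~p4))):
    ~(((~p4 & ~p3) -> p2) <-> (p1 & ~p4)): β-rule — branch into ((~p4 & ~p3) -> p2), ~(p1 & ~p4)  //  ~((~p4 & ~p3) -> p2), (p1 & ~p4).
      branch 1.1 (add ((~p4 & ~p3) -> p2), ~(p1 & ~p4)):
        ((~p4 & ~p3) -> p2): β-rule — branch into ~(~p4 & ~p3)  //  p2.
          branch 1.1.1 (add ~(~p4 & ~p3)):
            ~(p1 & ~p4): β-rule — branch into ~p1  //  ~~p4.
              branch 1.1.1.1 (add ~p1):
                ~(~p4 & ~p3): β-rule — branch into ~~p4  //  ~~p3.
                  branch 1.1.1.1.1 (add ~~p4):
                    ○ open, literals {p1=0, p4=1}.
                  branch 1.1.1.1.2 (add ~~p3):
                    ○ open, literals {p1=0, p3=1}.
              branch 1.1.1.2 (add ~~p4):
                ~(~p4 & ~p3): β-rule — branch into ~~p4  //  ~~p3.
                  branch 1.1.1.2.1 (add ~~p4):
                    ○ open, literals {p4=1}.
                  branch 1.1.1.2.2 (add ~~p3):
                    ○ open, literals {p3=1, p4=1}.
          branch 1.1.2 (add p2):
            ~(p1 & ~p4): β-rule — branch into ~p1  //  ~~p4.
              branch 1.1.2.1 (add ~p1):
                ○ open, literals {p1=0, p2=1}.
              branch 1.1.2.2 (add ~~p4):
                ○ open, literals {p2=1, p4=1}.
      branch 1.2 (add ~((~p4 & ~p3) -> p2), (p1 & ~p4)):
        ~((~p4 & ~p3) -> p2): α-rule — add (~p4 & ~p3), ~p2.
        (p1 & ~p4): α-rule — add p1, ~p4.
        (~p4 & ~p3): α-rule — add ~p4, ~p3.
        ○ open, literals {p1=1, p2=0, p3=0, p4=0}.
  branch 2 (add ~(~~((p4 | ~p2) & ((p2 -> p4) -> p3)) <-> p2)):
    ~(~~((p4 | ~p2) & ((p2 -> p4) -> p3)) <-> p2): β-rule — branch into ~~((p4 | ~p2) & ((p2 -> p4) -> p3)), ~p2  //  ~~~((p4 | ~p2) & ((p2 -> p4) -> p3)), p2.
      branch 2.1 (add ~~((p4 | ~p2) & ((p2 -> p4) -> p3)), ~p2):
        ~~((p4 | ~p2) & ((p2 -> p4) -> p3)): drop double negation, giving ((p4 | ~p2) & ((p2 -> p4) -> p3)).
        ((p4 | ~p2) & ((p2 -> p4) -> p3)): α-rule — add (p4 | ~p2), ((p2 -> p4) -> p3).
        (p4 | ~p2): β-rule — branch into p4  //  ~p2.
          branch 2.1.1 (add p4):
            ((p2 -> p4) -> p3): β-rule — branch into ~(p2 -> p4)  //  p3.
              branch 2.1.1.1 (add ~(p2 -> p4)):
                ~(p2 -> p4): α-rule — add p2, ~p4.
                × closes — contains both p2 and ~p2.
              branch 2.1.1.2 (add p3):
                ○ open, literals {p2=0, p3=1, p4=1}.
          branch 2.1.2 (add ~p2):
            ((p2 -> p4) -> p3): β-rule — branch into ~(p2 -> p4)  //  p3.
              branch 2.1.2.1 (add ~(p2 -> p4)):
                ~(p2 -> p4): α-rule — add p2, ~p4.
                × closes — contains both p2 and ~p2.
              branch 2.1.2.2 (add p3):
                ○ open, literals {p2=0, p3=1}.
      branch 2.2 (add ~~~((p4 | ~p2) & ((p2 -> p4) -> p3)), p2):
        ~~~((p4 | ~p2) & ((p2 -> p4) -> p3)): drop double negation, giving ~((p4 | ~p2) & ((p2 -> p4) -> p3)).
        ~((p4 | ~p2) & ((p2 -> p4) -> p3)): β-rule — branch into ~(p4 | ~p2)  //  ~((p2 -> p4) -> p3).
          branch 2.2.1 (add ~(p4 | ~p2)):
            ~(p4 | ~p2): α-rule — add ~p4, ~~p2.
            ○ open, literals {p2=1, p4=0}.
          branch 2.2.2 (add ~((p2 -> p4) -> p3)):
            ~((p2 -> p4) -> p3): α-rule — add (p2 -> p4), ~p3.
            (p2 -> p4): β-rule — branch into ~p2  //  p4.
              branch 2.2.2.1 (add ~p2):
                × closes — contains both p2 and ~p2.
              branch 2.2.2.2 (add p4):
                ○ open, literals {p2=1, p3=0, p4=1}.
3 branches closed, 11 open.
An open branch gives a countermodel: p1=0, p4=1 (unmentioned atoms arbitrary); under it the original formula is false.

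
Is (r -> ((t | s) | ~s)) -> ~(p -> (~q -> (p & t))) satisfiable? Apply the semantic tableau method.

Initial set: {((r -> ((t | s) | ~s)) -> ~(p -> (~q -> (p & t))))}.
((r -> ((t | s) | ~s)) -> ~(p -> (~q -> (p & t)))): β-rule — branch into ~(r -> ((t | s) | ~s))  //  ~(p -> (~q -> (p & t))).
  branch 1 (add ~(r -> ((t | s) | ~s))):
    ~(r -> ((t | s) | ~s)): α-rule — add r, ~((t | s) | ~s).
    ~((t | s) | ~s): α-rule — add ~(t | s), ~~s.
    ~(t | s): α-rule — add ~t, ~s.
    × closes — contains both s and ~s.
  branch 2 (add ~(p -> (~q -> (p & t)))):
    ~(p -> (~q -> (p & t))): α-rule — add p, ~(~q -> (p & t)).
    ~(~q -> (p & t)): α-rule — add ~q, ~(p & t).
    ~(p & t): β-rule — branch into ~p  //  ~t.
      branch 2.1 (add ~p):
        × closes — contains both p and ~p.
      branch 2.2 (add ~t):
        ○ open, literals {p=true, q=false, t=false}.
2 branches closed, 1 open.
An open branch gives a satisfying assignment: p=true, q=false, t=false.

Satisfiable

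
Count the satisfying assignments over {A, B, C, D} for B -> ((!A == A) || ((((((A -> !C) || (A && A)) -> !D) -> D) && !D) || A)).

12

Initial set: {(B -> ((!A == A) || ((((((A -> !C) || (A && A)) -> !D) -> D) && !D) || A)))}.
(B -> ((!A == A) || ((((((A -> !C) || (A && A)) -> !D) -> D) && !D) || A))): β-rule — branch into !B  //  ((!A == A) || ((((((A -> !C) || (A && A)) -> !D) -> D) && !D) || A)).
  branch 1 (add !B):
    ○ open, literals {B=F}.
  branch 2 (add ((!A == A) || ((((((A -> !C) || (A && A)) -> !D) -> D) && !D) || A))):
    ((!A == A) || ((((((A -> !C) || (A && A)) -> !D) -> D) && !D) || A)): β-rule — branch into (!A == A)  //  ((((((A -> !C) || (A && A)) -> !D) -> D) && !D) || A).
      branch 2.1 (add (!A == A)):
        (!A == A): β-rule — branch into !A, A  //  !!A, !A.
          branch 2.1.1 (add !A, A):
            × closes — contains both A and !A.
          branch 2.1.2 (add !!A, !A):
            × closes — contains both A and !A.
      branch 2.2 (add ((((((A -> !C) || (A && A)) -> !D) -> D) && !D) || A)):
        ((((((A -> !C) || (A && A)) -> !D) -> D) && !D) || A): β-rule — branch into (((((A -> !C) || (A && A)) -> !D) -> D) && !D)  //  A.
          branch 2.2.1 (add (((((A -> !C) || (A && A)) -> !D) -> D) && !D)):
            (((((A -> !C) || (A && A)) -> !D) -> D) && !D): α-rule — add ((((A -> !C) || (A && A)) -> !D) -> D), !D.
            ((((A -> !C) || (A && A)) -> !D) -> D): β-rule — branch into !(((A -> !C) || (A && A)) -> !D)  //  D.
              branch 2.2.1.1 (add !(((A -> !C) || (A && A)) -> !D)):
                !(((A -> !C) || (A && A)) -> !D): α-rule — add ((A -> !C) || (A && A)), !!D.
                × closes — contains both D and !D.
              branch 2.2.1.2 (add D):
                × closes — contains both D and !D.
          branch 2.2.2 (add A):
            ○ open, literals {A=T}.
4 branches closed, 2 open.
Each open branch fixes some atoms; the unmentioned ones are free. Counting distinct full assignments: branch {B=F} (A, C, D) contributes 8 new; branch {A=T} (B, C, D) contributes 4 new. Total: 12.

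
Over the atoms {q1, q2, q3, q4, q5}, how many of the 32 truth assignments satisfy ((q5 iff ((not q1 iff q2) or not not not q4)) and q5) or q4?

24

Initial set: {(((q5 iff ((not q1 iff q2) or not not not q4)) and q5) or q4)}.
(((q5 iff ((not q1 iff q2) or not not not q4)) and q5) or q4): β-rule — branch into ((q5 iff ((not q1 iff q2) or not not not q4)) and q5)  //  q4.
  branch 1 (add ((q5 iff ((not q1 iff q2) or not not not q4)) and q5)):
    ((q5 iff ((not q1 iff q2) or not not not q4)) and q5): α-rule — add (q5 iff ((not q1 iff q2) or not not not q4)), q5.
    (q5 iff ((not q1 iff q2) or not not not q4)): β-rule — branch into q5, ((not q1 iff q2) or not not not q4)  //  not q5, not ((not q1 iff q2) or not not not q4).
      branch 1.1 (add q5, ((not q1 iff q2) or not not not q4)):
        ((not q1 iff q2) or not not not q4): β-rule — branch into (not q1 iff q2)  //  not not not q4.
          branch 1.1.1 (add (not q1 iff q2)):
            (not q1 iff q2): β-rule — branch into not q1, q2  //  not not q1, not q2.
              branch 1.1.1.1 (add not q1, q2):
                ○ open, literals {q1=false, q2=true, q5=true}.
              branch 1.1.1.2 (add not not q1, not q2):
                ○ open, literals {q1=true, q2=false, q5=true}.
          branch 1.1.2 (add not not not q4):
            not not not q4: drop double negation, giving not q4.
            ○ open, literals {q4=false, q5=true}.
      branch 1.2 (add not q5, not ((not q1 iff q2) or not not not q4)):
        × closes — contains both q5 and not q5.
  branch 2 (add q4):
    ○ open, literals {q4=true}.
1 branch closed, 4 open.
Each open branch fixes some atoms; the unmentioned ones are free. Counting distinct full assignments: branch {q1=false, q2=true, q5=true} (q3, q4) contributes 4 new; branch {q1=true, q2=false, q5=true} (q3, q4) contributes 4 new; branch {q4=false, q5=true} (q1, q2, q3) contributes 4 new; branch {q4=true} (q1, q2, q3, q5) contributes 12 new. Total: 24.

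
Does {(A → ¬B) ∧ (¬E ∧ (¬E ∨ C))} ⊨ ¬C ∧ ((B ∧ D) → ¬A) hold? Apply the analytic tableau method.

No

Initial set: {((A → ¬B) ∧ (¬E ∧ (¬E ∨ C))); ¬(¬C ∧ ((B ∧ D) → ¬A))}.
((A → ¬B) ∧ (¬E ∧ (¬E ∨ C))): α-rule — add (A → ¬B), (¬E ∧ (¬E ∨ C)).
(¬E ∧ (¬E ∨ C)): α-rule — add ¬E, (¬E ∨ C).
¬(¬C ∧ ((B ∧ D) → ¬A)): β-rule — branch into ¬¬C  //  ¬((B ∧ D) → ¬A).
  branch 1 (add ¬¬C):
    (A → ¬B): β-rule — branch into ¬A  //  ¬B.
      branch 1.1 (add ¬A):
        (¬E ∨ C): β-rule — branch into ¬E  //  C.
          branch 1.1.1 (add ¬E):
            ○ open, literals {A=false, C=true, E=false}.
          branch 1.1.2 (add C):
            ○ open, literals {A=false, C=true, E=false}.
      branch 1.2 (add ¬B):
        (¬E ∨ C): β-rule — branch into ¬E  //  C.
          branch 1.2.1 (add ¬E):
            ○ open, literals {B=false, C=true, E=false}.
          branch 1.2.2 (add C):
            ○ open, literals {B=false, C=true, E=false}.
  branch 2 (add ¬((B ∧ D) → ¬A)):
    ¬((B ∧ D) → ¬A): α-rule — add (B ∧ D), ¬¬A.
    (B ∧ D): α-rule — add B, D.
    (A → ¬B): β-rule — branch into ¬A  //  ¬B.
      branch 2.1 (add ¬A):
        × closes — contains both A and ¬A.
      branch 2.2 (add ¬B):
        × closes — contains both B and ¬B.
2 branches closed, 4 open.
An open branch gives a countermodel: A=false, C=true, E=false (unmentioned atoms arbitrary); the premises hold there but the conclusion fails.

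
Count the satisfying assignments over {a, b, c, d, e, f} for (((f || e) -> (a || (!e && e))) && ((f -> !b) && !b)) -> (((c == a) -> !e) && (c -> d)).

57

Initial set: {((((f || e) -> (a || (!e && e))) && ((f -> !b) && !b)) -> (((c == a) -> !e) && (c -> d)))}.
((((f || e) -> (a || (!e && e))) && ((f -> !b) && !b)) -> (((c == a) -> !e) && (c -> d))): β-rule — branch into !(((f || e) -> (a || (!e && e))) && ((f -> !b) && !b))  //  (((c == a) -> !e) && (c -> d)).
  branch 1 (add !(((f || e) -> (a || (!e && e))) && ((f -> !b) && !b))):
    !(((f || e) -> (a || (!e && e))) && ((f -> !b) && !b)): β-rule — branch into !((f || e) -> (a || (!e && e)))  //  !((f -> !b) && !b).
      branch 1.1 (add !((f || e) -> (a || (!e && e)))):
        !((f || e) -> (a || (!e && e))): α-rule — add (f || e), !(a || (!e && e)).
        !(a || (!e && e)): α-rule — add !a, !(!e && e).
        (f || e): β-rule — branch into f  //  e.
          branch 1.1.1 (add f):
            !(!e && e): β-rule — branch into !!e  //  !e.
              branch 1.1.1.1 (add !!e):
                ○ open, literals {a=false, e=true, f=true}.
              branch 1.1.1.2 (add !e):
                ○ open, literals {a=false, e=false, f=true}.
          branch 1.1.2 (add e):
            !(!e && e): β-rule — branch into !!e  //  !e.
              branch 1.1.2.1 (add !!e):
                ○ open, literals {a=false, e=true}.
              branch 1.1.2.2 (add !e):
                × closes — contains both e and !e.
      branch 1.2 (add !((f -> !b) && !b)):
        !((f -> !b) && !b): β-rule — branch into !(f -> !b)  //  !!b.
          branch 1.2.1 (add !(f -> !b)):
            !(f -> !b): α-rule — add f, !!b.
            ○ open, literals {b=true, f=true}.
          branch 1.2.2 (add !!b):
            ○ open, literals {b=true}.
  branch 2 (add (((c == a) -> !e) && (c -> d))):
    (((c == a) -> !e) && (c -> d)): α-rule — add ((c == a) -> !e), (c -> d).
    ((c == a) -> !e): β-rule — branch into !(c == a)  //  !e.
      branch 2.1 (add !(c == a)):
        (c -> d): β-rule — branch into !c  //  d.
          branch 2.1.1 (add !c):
            !(c == a): β-rule — branch into c, !a  //  !c, a.
              branch 2.1.1.1 (add c, !a):
                × closes — contains both c and !c.
              branch 2.1.1.2 (add !c, a):
                ○ open, literals {a=true, c=false}.
          branch 2.1.2 (add d):
            !(c == a): β-rule — branch into c, !a  //  !c, a.
              branch 2.1.2.1 (add c, !a):
                ○ open, literals {a=false, c=true, d=true}.
              branch 2.1.2.2 (add !c, a):
                ○ open, literals {a=true, c=false, d=true}.
      branch 2.2 (add !e):
        (c -> d): β-rule — branch into !c  //  d.
          branch 2.2.1 (add !c):
            ○ open, literals {c=false, e=false}.
          branch 2.2.2 (add d):
            ○ open, literals {d=true, e=false}.
2 branches closed, 10 open.
Each open branch fixes some atoms; the unmentioned ones are free. Counting distinct full assignments: branch {a=false, e=true, f=true} (b, c, d) contributes 8 new; branch {a=false, e=false, f=true} (b, c, d) contributes 8 new; branch {a=false, e=true} (b, c, d, f) contributes 8 new; branch {b=true, f=true} (a, c, d, e) contributes 8 new; branch {b=true} (a, c, d, e, f) contributes 12 new; branch {a=true, c=false} (b, d, e, f) contributes 8 new; branch {a=false, c=true, d=true} (b, e, f) contributes 1 new; branch {a=true, c=false, d=true} (b, e, f) contributes 0 new; branch {c=false, e=false} (a, b, d, f) contributes 2 new; branch {d=true, e=false} (a, b, c, f) contributes 2 new. Total: 57.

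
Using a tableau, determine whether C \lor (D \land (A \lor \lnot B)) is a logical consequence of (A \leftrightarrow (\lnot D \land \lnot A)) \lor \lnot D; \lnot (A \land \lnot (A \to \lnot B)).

Initial set: {((A \leftrightarrow (\lnot D \land \lnot A)) \lor \lnot D); \lnot (A \land \lnot (A \to \lnot B)); \lnot (C \lor (D \land (A \lor \lnot B)))}.
\lnot (C \lor (D \land (A \lor \lnot B))): α-rule — add \lnot C, \lnot (D \land (A \lor \lnot B)).
((A \leftrightarrow (\lnot D \land \lnot A)) \lor \lnot D): β-rule — branch into (A \leftrightarrow (\lnot D \land \lnot A))  //  \lnot D.
  branch 1 (add (A \leftrightarrow (\lnot D \land \lnot A))):
    \lnot (A \land \lnot (A \to \lnot B)): β-rule — branch into \lnot A  //  \lnot \lnot (A \to \lnot B).
      branch 1.1 (add \lnot A):
        \lnot (D \land (A \lor \lnot B)): β-rule — branch into \lnot D  //  \lnot (A \lor \lnot B).
          branch 1.1.1 (add \lnot D):
            (A \leftrightarrow (\lnot D \land \lnot A)): β-rule — branch into A, (\lnot D \land \lnot A)  //  \lnot A, \lnot (\lnot D \land \lnot A).
              branch 1.1.1.1 (add A, (\lnot D \land \lnot A)):
                × closes — contains both A and \lnot A.
              branch 1.1.1.2 (add \lnot A, \lnot (\lnot D \land \lnot A)):
                \lnot (\lnot D \land \lnot A): β-rule — branch into \lnot \lnot D  //  \lnot \lnot A.
                  branch 1.1.1.2.1 (add \lnot \lnot D):
                    × closes — contains both D and \lnot D.
                  branch 1.1.1.2.2 (add \lnot \lnot A):
                    × closes — contains both A and \lnot A.
          branch 1.1.2 (add \lnot (A \lor \lnot B)):
            \lnot (A \lor \lnot B): α-rule — add \lnot A, \lnot \lnot B.
            (A \leftrightarrow (\lnot D \land \lnot A)): β-rule — branch into A, (\lnot D \land \lnot A)  //  \lnot A, \lnot (\lnot D \land \lnot A).
              branch 1.1.2.1 (add A, (\lnot D \land \lnot A)):
                × closes — contains both A and \lnot A.
              branch 1.1.2.2 (add \lnot A, \lnot (\lnot D \land \lnot A)):
                \lnot (\lnot D \land \lnot A): β-rule — branch into \lnot \lnot D  //  \lnot \lnot A.
                  branch 1.1.2.2.1 (add \lnot \lnot D):
                    ○ open, literals {A=false, B=true, C=false, D=true}.
                  branch 1.1.2.2.2 (add \lnot \lnot A):
                    × closes — contains both A and \lnot A.
      branch 1.2 (add \lnot \lnot (A \to \lnot B)):
        \lnot (D \land (A \lor \lnot B)): β-rule — branch into \lnot D  //  \lnot (A \lor \lnot B).
          branch 1.2.1 (add \lnot D):
            (A \leftrightarrow (\lnot D \land \lnot A)): β-rule — branch into A, (\lnot D \land \lnot A)  //  \lnot A, \lnot (\lnot D \land \lnot A).
              branch 1.2.1.1 (add A, (\lnot D \land \lnot A)):
                (\lnot D \land \lnot A): α-rule — add \lnot D, \lnot A.
                × closes — contains both A and \lnot A.
              branch 1.2.1.2 (add \lnot A, \lnot (\lnot D \land \lnot A)):
                \lnot \lnot (A \to \lnot B): β-rule — branch into \lnot A  //  \lnot B.
                  branch 1.2.1.2.1 (add \lnot A):
                    \lnot (\lnot D \land \lnot A): β-rule — branch into \lnot \lnot D  //  \lnot \lnot A.
                      branch 1.2.1.2.1.1 (add \lnot \lnot D):
                        × closes — contains both D and \lnot D.
                      branch 1.2.1.2.1.2 (add \lnot \lnot A):
                        × closes — contains both A and \lnot A.
                  branch 1.2.1.2.2 (add \lnot B):
                    \lnot (\lnot D \land \lnot A): β-rule — branch into \lnot \lnot D  //  \lnot \lnot A.
                      branch 1.2.1.2.2.1 (add \lnot \lnot D):
                        × closes — contains both D and \lnot D.
                      branch 1.2.1.2.2.2 (add \lnot \lnot A):
                        × closes — contains both A and \lnot A.
          branch 1.2.2 (add \lnot (A \lor \lnot B)):
            \lnot (A \lor \lnot B): α-rule — add \lnot A, \lnot \lnot B.
            (A \leftrightarrow (\lnot D \land \lnot A)): β-rule — branch into A, (\lnot D \land \lnot A)  //  \lnot A, \lnot (\lnot D \land \lnot A).
              branch 1.2.2.1 (add A, (\lnot D \land \lnot A)):
                × closes — contains both A and \lnot A.
              branch 1.2.2.2 (add \lnot A, \lnot (\lnot D \land \lnot A)):
                \lnot \lnot (A \to \lnot B): β-rule — branch into \lnot A  //  \lnot B.
                  branch 1.2.2.2.1 (add \lnot A):
                    \lnot (\lnot D \land \lnot A): β-rule — branch into \lnot \lnot D  //  \lnot \lnot A.
                      branch 1.2.2.2.1.1 (add \lnot \lnot D):
                        ○ open, literals {A=false, B=true, C=false, D=true}.
                      branch 1.2.2.2.1.2 (add \lnot \lnot A):
                        × closes — contains both A and \lnot A.
                  branch 1.2.2.2.2 (add \lnot B):
                    × closes — contains both B and \lnot B.
  branch 2 (add \lnot D):
    \lnot (A \land \lnot (A \to \lnot B)): β-rule — branch into \lnot A  //  \lnot \lnot (A \to \lnot B).
      branch 2.1 (add \lnot A):
        \lnot (D \land (A \lor \lnot B)): β-rule — branch into \lnot D  //  \lnot (A \lor \lnot B).
          branch 2.1.1 (add \lnot D):
            ○ open, literals {A=false, C=false, D=false}.
          branch 2.1.2 (add \lnot (A \lor \lnot B)):
            \lnot (A \lor \lnot B): α-rule — add \lnot A, \lnot \lnot B.
            ○ open, literals {A=false, B=true, C=false, D=false}.
      branch 2.2 (add \lnot \lnot (A \to \lnot B)):
        \lnot (D \land (A \lor \lnot B)): β-rule — branch into \lnot D  //  \lnot (A \lor \lnot B).
          branch 2.2.1 (add \lnot D):
            \lnot \lnot (A \to \lnot B): β-rule — branch into \lnot A  //  \lnot B.
              branch 2.2.1.1 (add \lnot A):
                ○ open, literals {A=false, C=false, D=false}.
              branch 2.2.1.2 (add \lnot B):
                ○ open, literals {B=false, C=false, D=false}.
          branch 2.2.2 (add \lnot (A \lor \lnot B)):
            \lnot (A \lor \lnot B): α-rule — add \lnot A, \lnot \lnot B.
            \lnot \lnot (A \to \lnot B): β-rule — branch into \lnot A  //  \lnot B.
              branch 2.2.2.1 (add \lnot A):
                ○ open, literals {A=false, B=true, C=false, D=false}.
              branch 2.2.2.2 (add \lnot B):
                × closes — contains both B and \lnot B.
14 branches closed, 7 open.
An open branch gives a countermodel: A=false, B=true, C=false, D=true (unmentioned atoms arbitrary); the premises hold there but the conclusion fails.

No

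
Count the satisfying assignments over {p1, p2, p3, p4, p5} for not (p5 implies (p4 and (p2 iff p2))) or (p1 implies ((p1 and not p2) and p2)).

Initial set: {(not (p5 implies (p4 and (p2 iff p2))) or (p1 implies ((p1 and not p2) and p2)))}.
(not (p5 implies (p4 and (p2 iff p2))) or (p1 implies ((p1 and not p2) and p2))): β-rule — branch into not (p5 implies (p4 and (p2 iff p2)))  //  (p1 implies ((p1 and not p2) and p2)).
  branch 1 (add not (p5 implies (p4 and (p2 iff p2)))):
    not (p5 implies (p4 and (p2 iff p2))): α-rule — add p5, not (p4 and (p2 iff p2)).
    not (p4 and (p2 iff p2)): β-rule — branch into not p4  //  not (p2 iff p2).
      branch 1.1 (add not p4):
        ○ open, literals {p4=F, p5=T}.
      branch 1.2 (add not (p2 iff p2)):
        not (p2 iff p2): β-rule — branch into p2, not p2  //  not p2, p2.
          branch 1.2.1 (add p2, not p2):
            × closes — contains both p2 and not p2.
          branch 1.2.2 (add not p2, p2):
            × closes — contains both p2 and not p2.
  branch 2 (add (p1 implies ((p1 and not p2) and p2))):
    (p1 implies ((p1 and not p2) and p2)): β-rule — branch into not p1  //  ((p1 and not p2) and p2).
      branch 2.1 (add not p1):
        ○ open, literals {p1=F}.
      branch 2.2 (add ((p1 and not p2) and p2)):
        ((p1 and not p2) and p2): α-rule — add (p1 and not p2), p2.
        (p1 and not p2): α-rule — add p1, not p2.
        × closes — contains both p2 and not p2.
3 branches closed, 2 open.
Each open branch fixes some atoms; the unmentioned ones are free. Counting distinct full assignments: branch {p4=F, p5=T} (p1, p2, p3) contributes 8 new; branch {p1=F} (p2, p3, p4, p5) contributes 12 new. Total: 20.

20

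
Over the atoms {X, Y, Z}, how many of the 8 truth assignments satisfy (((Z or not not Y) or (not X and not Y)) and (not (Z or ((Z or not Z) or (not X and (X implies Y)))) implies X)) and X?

Initial set: {((((Z or not not Y) or (not X and not Y)) and (not (Z or ((Z or not Z) or (not X and (X implies Y)))) implies X)) and X)}.
((((Z or not not Y) or (not X and not Y)) and (not (Z or ((Z or not Z) or (not X and (X implies Y)))) implies X)) and X): α-rule — add (((Z or not not Y) or (not X and not Y)) and (not (Z or ((Z or not Z) or (not X and (X implies Y)))) implies X)), X.
(((Z or not not Y) or (not X and not Y)) and (not (Z or ((Z or not Z) or (not X and (X implies Y)))) implies X)): α-rule — add ((Z or not not Y) or (not X and not Y)), (not (Z or ((Z or not Z) or (not X and (X implies Y)))) implies X).
((Z or not not Y) or (not X and not Y)): β-rule — branch into (Z or not not Y)  //  (not X and not Y).
  branch 1 (add (Z or not not Y)):
    (not (Z or ((Z or not Z) or (not X and (X implies Y)))) implies X): β-rule — branch into not not (Z or ((Z or not Z) or (not X and (X implies Y))))  //  X.
      branch 1.1 (add not not (Z or ((Z or not Z) or (not X and (X implies Y))))):
        (Z or not not Y): β-rule — branch into Z  //  not not Y.
          branch 1.1.1 (add Z):
            not not (Z or ((Z or not Z) or (not X and (X implies Y)))): β-rule — branch into Z  //  ((Z or not Z) or (not X and (X implies Y))).
              branch 1.1.1.1 (add Z):
                ○ open, literals {X=T, Z=T}.
              branch 1.1.1.2 (add ((Z or not Z) or (not X and (X implies Y)))):
                ((Z or not Z) or (not X and (X implies Y))): β-rule — branch into (Z or not Z)  //  (not X and (X implies Y)).
                  branch 1.1.1.2.1 (add (Z or not Z)):
                    (Z or not Z): β-rule — branch into Z  //  not Z.
                      branch 1.1.1.2.1.1 (add Z):
                        ○ open, literals {X=T, Z=T}.
                      branch 1.1.1.2.1.2 (add not Z):
                        × closes — contains both Z and not Z.
                  branch 1.1.1.2.2 (add (not X and (X implies Y))):
                    (not X and (X implies Y)): α-rule — add not X, (X implies Y).
                    × closes — contains both X and not X.
          branch 1.1.2 (add not not Y):
            not not Y: drop double negation, giving Y.
            not not (Z or ((Z or not Z) or (not X and (X implies Y)))): β-rule — branch into Z  //  ((Z or not Z) or (not X and (X implies Y))).
              branch 1.1.2.1 (add Z):
                ○ open, literals {X=T, Y=T, Z=T}.
              branch 1.1.2.2 (add ((Z or not Z) or (not X and (X implies Y)))):
                ((Z or not Z) or (not X and (X implies Y))): β-rule — branch into (Z or not Z)  //  (not X and (X implies Y)).
                  branch 1.1.2.2.1 (add (Z or not Z)):
                    (Z or not Z): β-rule — branch into Z  //  not Z.
                      branch 1.1.2.2.1.1 (add Z):
                        ○ open, literals {X=T, Y=T, Z=T}.
                      branch 1.1.2.2.1.2 (add not Z):
                        ○ open, literals {X=T, Y=T, Z=F}.
                  branch 1.1.2.2.2 (add (not X and (X implies Y))):
                    (not X and (X implies Y)): α-rule — add not X, (X implies Y).
                    × closes — contains both X and not X.
      branch 1.2 (add X):
        (Z or not not Y): β-rule — branch into Z  //  not not Y.
          branch 1.2.1 (add Z):
            ○ open, literals {X=T, Z=T}.
          branch 1.2.2 (add not not Y):
            not not Y: drop double negation, giving Y.
            ○ open, literals {X=T, Y=T}.
  branch 2 (add (not X and not Y)):
    (not X and not Y): α-rule — add not X, not Y.
    × closes — contains both X and not X.
4 branches closed, 7 open.
Each open branch fixes some atoms; the unmentioned ones are free. Counting distinct full assignments: branch {X=T, Z=T} (Y) contributes 2 new; branch {X=T, Z=T} (Y) contributes 0 new; branch {X=T, Y=T, Z=T} (none free) contributes 0 new; branch {X=T, Y=T, Z=T} (none free) contributes 0 new; branch {X=T, Y=T, Z=F} (none free) contributes 1 new; branch {X=T, Z=T} (Y) contributes 0 new; branch {X=T, Y=T} (Z) contributes 0 new. Total: 3.

3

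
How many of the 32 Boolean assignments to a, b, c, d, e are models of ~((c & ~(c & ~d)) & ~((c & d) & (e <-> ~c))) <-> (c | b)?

20

Initial set: {(~((c & ~(c & ~d)) & ~((c & d) & (e <-> ~c))) <-> (c | b))}.
(~((c & ~(c & ~d)) & ~((c & d) & (e <-> ~c))) <-> (c | b)): β-rule — branch into ~((c & ~(c & ~d)) & ~((c & d) & (e <-> ~c))), (c | b)  //  ~~((c & ~(c & ~d)) & ~((c & d) & (e <-> ~c))), ~(c | b).
  branch 1 (add ~((c & ~(c & ~d)) & ~((c & d) & (e <-> ~c))), (c | b)):
    ~((c & ~(c & ~d)) & ~((c & d) & (e <-> ~c))): β-rule — branch into ~(c & ~(c & ~d))  //  ~~((c & d) & (e <-> ~c)).
      branch 1.1 (add ~(c & ~(c & ~d))):
        (c | b): β-rule — branch into c  //  b.
          branch 1.1.1 (add c):
            ~(c & ~(c & ~d)): β-rule — branch into ~c  //  ~~(c & ~d).
              branch 1.1.1.1 (add ~c):
                × closes — contains both c and ~c.
              branch 1.1.1.2 (add ~~(c & ~d)):
                ~~(c & ~d): α-rule — add c, ~d.
                ○ open, literals {c=true, d=false}.
          branch 1.1.2 (add b):
            ~(c & ~(c & ~d)): β-rule — branch into ~c  //  ~~(c & ~d).
              branch 1.1.2.1 (add ~c):
                ○ open, literals {b=true, c=false}.
              branch 1.1.2.2 (add ~~(c & ~d)):
                ~~(c & ~d): α-rule — add c, ~d.
                ○ open, literals {b=true, c=true, d=false}.
      branch 1.2 (add ~~((c & d) & (e <-> ~c))):
        ~~((c & d) & (e <-> ~c)): α-rule — add (c & d), (e <-> ~c).
        (c & d): α-rule — add c, d.
        (c | b): β-rule — branch into c  //  b.
          branch 1.2.1 (add c):
            (e <-> ~c): β-rule — branch into e, ~c  //  ~e, ~~c.
              branch 1.2.1.1 (add e, ~c):
                × closes — contains both c and ~c.
              branch 1.2.1.2 (add ~e, ~~c):
                ○ open, literals {c=true, d=true, e=false}.
          branch 1.2.2 (add b):
            (e <-> ~c): β-rule — branch into e, ~c  //  ~e, ~~c.
              branch 1.2.2.1 (add e, ~c):
                × closes — contains both c and ~c.
              branch 1.2.2.2 (add ~e, ~~c):
                ○ open, literals {b=true, c=true, d=true, e=false}.
  branch 2 (add ~~((c & ~(c & ~d)) & ~((c & d) & (e <-> ~c))), ~(c | b)):
    ~~((c & ~(c & ~d)) & ~((c & d) & (e <-> ~c))): α-rule — add (c & ~(c & ~d)), ~((c & d) & (e <-> ~c)).
    ~(c | b): α-rule — add ~c, ~b.
    (c & ~(c & ~d)): α-rule — add c, ~(c & ~d).
    × closes — contains both c and ~c.
4 branches closed, 5 open.
Each open branch fixes some atoms; the unmentioned ones are free. Counting distinct full assignments: branch {c=true, d=false} (a, b, e) contributes 8 new; branch {b=true, c=false} (a, d, e) contributes 8 new; branch {b=true, c=true, d=false} (a, e) contributes 0 new; branch {c=true, d=true, e=false} (a, b) contributes 4 new; branch {b=true, c=true, d=true, e=false} (a) contributes 0 new. Total: 20.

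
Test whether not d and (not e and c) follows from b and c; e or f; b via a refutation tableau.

No

Initial set: {(b and c); (e or f); b; not (not d and (not e and c))}.
(b and c): α-rule — add b, c.
(e or f): β-rule — branch into e  //  f.
  branch 1 (add e):
    not (not d and (not e and c)): β-rule — branch into not not d  //  not (not e and c).
      branch 1.1 (add not not d):
        ○ open, literals {b=true, c=true, d=true, e=true}.
      branch 1.2 (add not (not e and c)):
        not (not e and c): β-rule — branch into not not e  //  not c.
          branch 1.2.1 (add not not e):
            ○ open, literals {b=true, c=true, e=true}.
          branch 1.2.2 (add not c):
            × closes — contains both c and not c.
  branch 2 (add f):
    not (not d and (not e and c)): β-rule — branch into not not d  //  not (not e and c).
      branch 2.1 (add not not d):
        ○ open, literals {b=true, c=true, d=true, f=true}.
      branch 2.2 (add not (not e and c)):
        not (not e and c): β-rule — branch into not not e  //  not c.
          branch 2.2.1 (add not not e):
            ○ open, literals {b=true, c=true, e=true, f=true}.
          branch 2.2.2 (add not c):
            × closes — contains both c and not c.
2 branches closed, 4 open.
An open branch gives a countermodel: b=true, c=true, d=true, e=true (unmentioned atoms arbitrary); the premises hold there but the conclusion fails.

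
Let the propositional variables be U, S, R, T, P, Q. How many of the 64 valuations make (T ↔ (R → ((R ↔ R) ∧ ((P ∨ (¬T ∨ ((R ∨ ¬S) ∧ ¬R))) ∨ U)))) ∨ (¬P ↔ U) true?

Initial set: {((T ↔ (R → ((R ↔ R) ∧ ((P ∨ (¬T ∨ ((R ∨ ¬S) ∧ ¬R))) ∨ U)))) ∨ (¬P ↔ U))}.
((T ↔ (R → ((R ↔ R) ∧ ((P ∨ (¬T ∨ ((R ∨ ¬S) ∧ ¬R))) ∨ U)))) ∨ (¬P ↔ U)): β-rule — branch into (T ↔ (R → ((R ↔ R) ∧ ((P ∨ (¬T ∨ ((R ∨ ¬S) ∧ ¬R))) ∨ U))))  //  (¬P ↔ U).
  branch 1 (add (T ↔ (R → ((R ↔ R) ∧ ((P ∨ (¬T ∨ ((R ∨ ¬S) ∧ ¬R))) ∨ U))))):
    (T ↔ (R → ((R ↔ R) ∧ ((P ∨ (¬T ∨ ((R ∨ ¬S) ∧ ¬R))) ∨ U)))): β-rule — branch into T, (R → ((R ↔ R) ∧ ((P ∨ (¬T ∨ ((R ∨ ¬S) ∧ ¬R))) ∨ U)))  //  ¬T, ¬(R → ((R ↔ R) ∧ ((P ∨ (¬T ∨ ((R ∨ ¬S) ∧ ¬R))) ∨ U))).
      branch 1.1 (add T, (R → ((R ↔ R) ∧ ((P ∨ (¬T ∨ ((R ∨ ¬S) ∧ ¬R))) ∨ U)))):
        (R → ((R ↔ R) ∧ ((P ∨ (¬T ∨ ((R ∨ ¬S) ∧ ¬R))) ∨ U))): β-rule — branch into ¬R  //  ((R ↔ R) ∧ ((P ∨ (¬T ∨ ((R ∨ ¬S) ∧ ¬R))) ∨ U)).
          branch 1.1.1 (add ¬R):
            ○ open, literals {R=0, T=1}.
          branch 1.1.2 (add ((R ↔ R) ∧ ((P ∨ (¬T ∨ ((R ∨ ¬S) ∧ ¬R))) ∨ U))):
            ((R ↔ R) ∧ ((P ∨ (¬T ∨ ((R ∨ ¬S) ∧ ¬R))) ∨ U)): α-rule — add (R ↔ R), ((P ∨ (¬T ∨ ((R ∨ ¬S) ∧ ¬R))) ∨ U).
            (R ↔ R): β-rule — branch into R, R  //  ¬R, ¬R.
              branch 1.1.2.1 (add R, R):
                ((P ∨ (¬T ∨ ((R ∨ ¬S) ∧ ¬R))) ∨ U): β-rule — branch into (P ∨ (¬T ∨ ((R ∨ ¬S) ∧ ¬R)))  //  U.
                  branch 1.1.2.1.1 (add (P ∨ (¬T ∨ ((R ∨ ¬S) ∧ ¬R)))):
                    (P ∨ (¬T ∨ ((R ∨ ¬S) ∧ ¬R))): β-rule — branch into P  //  (¬T ∨ ((R ∨ ¬S) ∧ ¬R)).
                      branch 1.1.2.1.1.1 (add P):
                        ○ open, literals {P=1, R=1, T=1}.
                      branch 1.1.2.1.1.2 (add (¬T ∨ ((R ∨ ¬S) ∧ ¬R))):
                        (¬T ∨ ((R ∨ ¬S) ∧ ¬R)): β-rule — branch into ¬T  //  ((R ∨ ¬S) ∧ ¬R).
                          branch 1.1.2.1.1.2.1 (add ¬T):
                            × closes — contains both T and ¬T.
                          branch 1.1.2.1.1.2.2 (add ((R ∨ ¬S) ∧ ¬R)):
                            ((R ∨ ¬S) ∧ ¬R): α-rule — add (R ∨ ¬S), ¬R.
                            × closes — contains both R and ¬R.
                  branch 1.1.2.1.2 (add U):
                    ○ open, literals {R=1, T=1, U=1}.
              branch 1.1.2.2 (add ¬R, ¬R):
                ((P ∨ (¬T ∨ ((R ∨ ¬S) ∧ ¬R))) ∨ U): β-rule — branch into (P ∨ (¬T ∨ ((R ∨ ¬S) ∧ ¬R)))  //  U.
                  branch 1.1.2.2.1 (add (P ∨ (¬T ∨ ((R ∨ ¬S) ∧ ¬R)))):
                    (P ∨ (¬T ∨ ((R ∨ ¬S) ∧ ¬R))): β-rule — branch into P  //  (¬T ∨ ((R ∨ ¬S) ∧ ¬R)).
                      branch 1.1.2.2.1.1 (add P):
                        ○ open, literals {P=1, R=0, T=1}.
                      branch 1.1.2.2.1.2 (add (¬T ∨ ((R ∨ ¬S) ∧ ¬R))):
                        (¬T ∨ ((R ∨ ¬S) ∧ ¬R)): β-rule — branch into ¬T  //  ((R ∨ ¬S) ∧ ¬R).
                          branch 1.1.2.2.1.2.1 (add ¬T):
                            × closes — contains both T and ¬T.
                          branch 1.1.2.2.1.2.2 (add ((R ∨ ¬S) ∧ ¬R)):
                            ((R ∨ ¬S) ∧ ¬R): α-rule — add (R ∨ ¬S), ¬R.
                            (R ∨ ¬S): β-rule — branch into R  //  ¬S.
                              branch 1.1.2.2.1.2.2.1 (add R):
                                × closes — contains both R and ¬R.
                              branch 1.1.2.2.1.2.2.2 (add ¬S):
                                ○ open, literals {R=0, S=0, T=1}.
                  branch 1.1.2.2.2 (add U):
                    ○ open, literals {R=0, T=1, U=1}.
      branch 1.2 (add ¬T, ¬(R → ((R ↔ R) ∧ ((P ∨ (¬T ∨ ((R ∨ ¬S) ∧ ¬R))) ∨ U)))):
        ¬(R → ((R ↔ R) ∧ ((P ∨ (¬T ∨ ((R ∨ ¬S) ∧ ¬R))) ∨ U))): α-rule — add R, ¬((R ↔ R) ∧ ((P ∨ (¬T ∨ ((R ∨ ¬S) ∧ ¬R))) ∨ U)).
        ¬((R ↔ R) ∧ ((P ∨ (¬T ∨ ((R ∨ ¬S) ∧ ¬R))) ∨ U)): β-rule — branch into ¬(R ↔ R)  //  ¬((P ∨ (¬T ∨ ((R ∨ ¬S) ∧ ¬R))) ∨ U).
          branch 1.2.1 (add ¬(R ↔ R)):
            ¬(R ↔ R): β-rule — branch into R, ¬R  //  ¬R, R.
              branch 1.2.1.1 (add R, ¬R):
                × closes — contains both R and ¬R.
              branch 1.2.1.2 (add ¬R, R):
                × closes — contains both R and ¬R.
          branch 1.2.2 (add ¬((P ∨ (¬T ∨ ((R ∨ ¬S) ∧ ¬R))) ∨ U)):
            ¬((P ∨ (¬T ∨ ((R ∨ ¬S) ∧ ¬R))) ∨ U): α-rule — add ¬(P ∨ (¬T ∨ ((R ∨ ¬S) ∧ ¬R))), ¬U.
            ¬(P ∨ (¬T ∨ ((R ∨ ¬S) ∧ ¬R))): α-rule — add ¬P, ¬(¬T ∨ ((R ∨ ¬S) ∧ ¬R)).
            ¬(¬T ∨ ((R ∨ ¬S) ∧ ¬R)): α-rule — add ¬¬T, ¬((R ∨ ¬S) ∧ ¬R).
            × closes — contains both T and ¬T.
  branch 2 (add (¬P ↔ U)):
    (¬P ↔ U): β-rule — branch into ¬P, U  //  ¬¬P, ¬U.
      branch 2.1 (add ¬P, U):
        ○ open, literals {P=0, U=1}.
      branch 2.2 (add ¬¬P, ¬U):
        ○ open, literals {P=1, U=0}.
7 branches closed, 8 open.
Each open branch fixes some atoms; the unmentioned ones are free. Counting distinct full assignments: branch {R=0, T=1} (U, S, P, Q) contributes 16 new; branch {P=1, R=1, T=1} (U, S, Q) contributes 8 new; branch {R=1, T=1, U=1} (S, P, Q) contributes 4 new; branch {P=1, R=0, T=1} (U, S, Q) contributes 0 new; branch {R=0, S=0, T=1} (U, P, Q) contributes 0 new; branch {R=0, T=1, U=1} (S, P, Q) contributes 0 new; branch {P=0, U=1} (S, R, T, Q) contributes 8 new; branch {P=1, U=0} (S, R, T, Q) contributes 8 new. Total: 44.

44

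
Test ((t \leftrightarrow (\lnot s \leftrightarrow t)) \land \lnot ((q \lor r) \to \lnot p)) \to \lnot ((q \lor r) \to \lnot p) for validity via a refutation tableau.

Assume the negation and expand:
Initial set: {\lnot (((t \leftrightarrow (\lnot s \leftrightarrow t)) \land \lnot ((q \lor r) \to \lnot p)) \to \lnot ((q \lor r) \to \lnot p))}.
\lnot (((t \leftrightarrow (\lnot s \leftrightarrow t)) \land \lnot ((q \lor r) \to \lnot p)) \to \lnot ((q \lor r) \to \lnot p)): α-rule — add ((t \leftrightarrow (\lnot s \leftrightarrow t)) \land \lnot ((q \lor r) \to \lnot p)), \lnot \lnot ((q \lor r) \to \lnot p).
((t \leftrightarrow (\lnot s \leftrightarrow t)) \land \lnot ((q \lor r) \to \lnot p)): α-rule — add (t \leftrightarrow (\lnot s \leftrightarrow t)), \lnot ((q \lor r) \to \lnot p).
\lnot ((q \lor r) \to \lnot p): α-rule — add (q \lor r), \lnot \lnot p.
\lnot \lnot ((q \lor r) \to \lnot p): β-rule — branch into \lnot (q \lor r)  //  \lnot p.
  branch 1 (add \lnot (q \lor r)):
    \lnot (q \lor r): α-rule — add \lnot q, \lnot r.
    (t \leftrightarrow (\lnot s \leftrightarrow t)): β-rule — branch into t, (\lnot s \leftrightarrow t)  //  \lnot t, \lnot (\lnot s \leftrightarrow t).
      branch 1.1 (add t, (\lnot s \leftrightarrow t)):
        (q \lor r): β-rule — branch into q  //  r.
          branch 1.1.1 (add q):
            × closes — contains both q and \lnot q.
          branch 1.1.2 (add r):
            × closes — contains both r and \lnot r.
      branch 1.2 (add \lnot t, \lnot (\lnot s \leftrightarrow t)):
        (q \lor r): β-rule — branch into q  //  r.
          branch 1.2.1 (add q):
            × closes — contains both q and \lnot q.
          branch 1.2.2 (add r):
            × closes — contains both r and \lnot r.
  branch 2 (add \lnot p):
    × closes — contains both p and \lnot p.
All 5 branches close.
Every branch closed, so the negation is unsatisfiable and the formula is valid.

Valid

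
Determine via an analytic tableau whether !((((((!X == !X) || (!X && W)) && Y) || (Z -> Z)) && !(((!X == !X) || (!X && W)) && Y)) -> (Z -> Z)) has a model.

Initial set: {!((((((!X == !X) || (!X && W)) && Y) || (Z -> Z)) && !(((!X == !X) || (!X && W)) && Y)) -> (Z -> Z))}.
!((((((!X == !X) || (!X && W)) && Y) || (Z -> Z)) && !(((!X == !X) || (!X && W)) && Y)) -> (Z -> Z)): α-rule — add (((((!X == !X) || (!X && W)) && Y) || (Z -> Z)) && !(((!X == !X) || (!X && W)) && Y)), !(Z -> Z).
(((((!X == !X) || (!X && W)) && Y) || (Z -> Z)) && !(((!X == !X) || (!X && W)) && Y)): α-rule — add ((((!X == !X) || (!X && W)) && Y) || (Z -> Z)), !(((!X == !X) || (!X && W)) && Y).
!(Z -> Z): α-rule — add Z, !Z.
× closes — contains both Z and !Z.
All 1 branch closes.
Every branch closed; the formula is unsatisfiable.

Unsatisfiable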